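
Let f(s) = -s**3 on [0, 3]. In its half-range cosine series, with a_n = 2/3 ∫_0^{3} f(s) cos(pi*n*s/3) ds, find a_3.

2*(-4 + 9*pi**2)/pi**4

a_3 = 2/3 ∫_0^{3} (-s**3) cos(pi*s) ds.
Integrating by parts three times (tabular method), an antiderivative of (-s**3) cos(pi*s) is -s**3*sin(pi*s)/pi - 3*s**2*cos(pi*s)/pi**2 + 6*s*sin(pi*s)/pi**3 + 6*cos(pi*s)/pi**4; evaluating from 0 to 3: ∫_{0}^{3} (-s**3) cos(pi*s) ds = (3*(-2 + 9*pi**2)/pi**4) - (6/pi**4) = 3*(-4 + 9*pi**2)/pi**4.
Hence a_3 = (2/3)·(3*(-4 + 9*pi**2)/pi**4) = 2*(-4 + 9*pi**2)/pi**4.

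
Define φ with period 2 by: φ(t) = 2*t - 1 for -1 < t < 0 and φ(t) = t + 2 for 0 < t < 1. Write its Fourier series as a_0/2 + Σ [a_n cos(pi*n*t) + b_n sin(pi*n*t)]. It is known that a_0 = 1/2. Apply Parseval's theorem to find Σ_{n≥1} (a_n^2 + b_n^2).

Parseval: a_0^2/2 + Σ_{n≥1} (a_n^2+b_n^2) = ∫_{-1}^{1} φ(t)^2 dt = 32/3.
Subtract a_0^2/2 = 1/8: Σ (a_n^2+b_n^2) = 253/24.

253/24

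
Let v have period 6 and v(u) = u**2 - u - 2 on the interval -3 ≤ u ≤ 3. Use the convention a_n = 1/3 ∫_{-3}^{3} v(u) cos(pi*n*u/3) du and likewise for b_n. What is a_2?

9/pi**2

a_2 = 1/3 ∫_{-3}^{3} v(u) cos(2*pi*u/3) du.
Integrating by parts twice (tabular method), an antiderivative of (u**2 - u - 2) cos(2*pi*u/3) is 3*u**2*sin(2*pi*u/3)/(2*pi) - 3*u*sin(2*pi*u/3)/(2*pi) + 9*u*cos(2*pi*u/3)/(2*pi**2) - 3*sin(2*pi*u/3)/pi - 27*sin(2*pi*u/3)/(4*pi**3) - 9*cos(2*pi*u/3)/(4*pi**2); evaluating from -3 to 3: ∫_{-3}^{3} (u**2 - u - 2) cos(2*pi*u/3) du = (45/(4*pi**2)) - (-63/(4*pi**2)) = 27/pi**2.
Hence a_2 = (1/3)·(27/pi**2) = 9/pi**2.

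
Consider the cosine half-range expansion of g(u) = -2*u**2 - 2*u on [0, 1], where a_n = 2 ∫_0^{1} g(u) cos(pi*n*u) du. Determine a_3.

16/(9*pi**2)

a_3 = 2 ∫_0^{1} (-2*u**2 - 2*u) cos(3*pi*u) du.
Integrating by parts twice (tabular method), an antiderivative of (-2*u**2 - 2*u) cos(3*pi*u) is -2*u**2*sin(3*pi*u)/(3*pi) - 2*u*sin(3*pi*u)/(3*pi) - 4*u*cos(3*pi*u)/(9*pi**2) + 4*sin(3*pi*u)/(27*pi**3) - 2*cos(3*pi*u)/(9*pi**2); evaluating from 0 to 1: ∫_{0}^{1} (-2*u**2 - 2*u) cos(3*pi*u) du = (2/(3*pi**2)) - (-2/(9*pi**2)) = 8/(9*pi**2).
Hence a_3 = 2·(8/(9*pi**2)) = 16/(9*pi**2).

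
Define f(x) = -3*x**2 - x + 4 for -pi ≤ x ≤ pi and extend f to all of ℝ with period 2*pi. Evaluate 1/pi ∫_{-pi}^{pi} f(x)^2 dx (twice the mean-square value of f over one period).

-46*pi**2/3 + 32 + 18*pi**4/5

1/pi ∫_{-pi}^{pi} f(x)^2 dx = 1/pi · (2*pi*(-115*pi**2 + 240 + 27*pi**4)/15) = -46*pi**2/3 + 32 + 18*pi**4/5.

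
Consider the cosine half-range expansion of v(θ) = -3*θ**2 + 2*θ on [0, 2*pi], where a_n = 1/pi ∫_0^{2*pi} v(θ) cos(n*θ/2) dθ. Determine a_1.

48 - 16/pi

a_1 = 1/pi ∫_0^{2*pi} (-3*θ**2 + 2*θ) cos(θ/2) dθ.
Integrating by parts twice (tabular method), an antiderivative of (-3*θ**2 + 2*θ) cos(θ/2) is -6*θ**2*sin(θ/2) + 4*θ*sin(θ/2) - 24*θ*cos(θ/2) + 48*sin(θ/2) + 8*cos(θ/2); evaluating from 0 to 2*pi: ∫_{0}^{2*pi} (-3*θ**2 + 2*θ) cos(θ/2) dθ = (-8 + 48*pi) - (8) = -16 + 48*pi.
Hence a_1 = (1/pi)·(-16 + 48*pi) = 48 - 16/pi.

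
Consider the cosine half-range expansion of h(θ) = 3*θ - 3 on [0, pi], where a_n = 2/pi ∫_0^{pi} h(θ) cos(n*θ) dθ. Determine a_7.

a_7 = 2/pi ∫_0^{pi} (3*θ - 3) cos(7*θ) dθ.
Integrating by parts (boundary term plus one more integral), an antiderivative of (3*θ - 3) cos(7*θ) is 3*θ*sin(7*θ)/7 - 3*sin(7*θ)/7 + 3*cos(7*θ)/49; evaluating from 0 to pi: ∫_{0}^{pi} (3*θ - 3) cos(7*θ) dθ = (-3/49) - (3/49) = -6/49.
Hence a_7 = (2/pi)·(-6/49) = -12/(49*pi).

-12/(49*pi)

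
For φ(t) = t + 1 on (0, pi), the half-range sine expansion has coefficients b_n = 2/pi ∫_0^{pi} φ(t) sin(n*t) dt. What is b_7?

2*(2 + pi)/(7*pi)

b_7 = 2/pi ∫_0^{pi} (t + 1) sin(7*t) dt.
Integrating by parts (boundary term plus one more integral), an antiderivative of (t + 1) sin(7*t) is -t*cos(7*t)/7 + sin(7*t)/49 - cos(7*t)/7; evaluating from 0 to pi: ∫_{0}^{pi} (t + 1) sin(7*t) dt = (1/7 + pi/7) - (-1/7) = 2/7 + pi/7.
Hence b_7 = (2/pi)·(2/7 + pi/7) = 2*(2 + pi)/(7*pi).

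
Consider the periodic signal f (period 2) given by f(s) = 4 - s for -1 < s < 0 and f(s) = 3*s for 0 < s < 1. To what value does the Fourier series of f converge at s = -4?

s = -4 differs from s = 0 by -2 full period(s), and the series is 2-periodic.
At s = 0 the one-sided limits are f(0^-) = 4 and f(0^+) = 0.
By Dirichlet's theorem the series converges to their average, [(4) + (0)]/2 = 2.

2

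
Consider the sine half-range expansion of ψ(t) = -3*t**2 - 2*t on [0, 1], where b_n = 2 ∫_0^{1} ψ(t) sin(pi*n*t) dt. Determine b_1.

-10/pi + 24/pi**3

b_1 = 2 ∫_0^{1} (-3*t**2 - 2*t) sin(pi*t) dt.
Integrating by parts twice (tabular method), an antiderivative of (-3*t**2 - 2*t) sin(pi*t) is 3*t**2*cos(pi*t)/pi - 6*t*sin(pi*t)/pi**2 + 2*t*cos(pi*t)/pi - 2*sin(pi*t)/pi**2 - 6*cos(pi*t)/pi**3; evaluating from 0 to 1: ∫_{0}^{1} (-3*t**2 - 2*t) sin(pi*t) dt = (-5/pi + 6/pi**3) - (-6/pi**3) = -5/pi + 12/pi**3.
Hence b_1 = 2·(-5/pi + 12/pi**3) = -10/pi + 24/pi**3.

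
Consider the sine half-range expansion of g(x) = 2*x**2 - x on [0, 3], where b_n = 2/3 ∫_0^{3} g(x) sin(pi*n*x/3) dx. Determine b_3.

-16/(3*pi**3) + 10/pi

b_3 = 2/3 ∫_0^{3} (2*x**2 - x) sin(pi*x) dx.
Integrating by parts twice (tabular method), an antiderivative of (2*x**2 - x) sin(pi*x) is -2*x**2*cos(pi*x)/pi + 4*x*sin(pi*x)/pi**2 + x*cos(pi*x)/pi - sin(pi*x)/pi**2 + 4*cos(pi*x)/pi**3; evaluating from 0 to 3: ∫_{0}^{3} (2*x**2 - x) sin(pi*x) dx = (-4/pi**3 + 15/pi) - (4/pi**3) = -8/pi**3 + 15/pi.
Hence b_3 = (2/3)·(-8/pi**3 + 15/pi) = -16/(3*pi**3) + 10/pi.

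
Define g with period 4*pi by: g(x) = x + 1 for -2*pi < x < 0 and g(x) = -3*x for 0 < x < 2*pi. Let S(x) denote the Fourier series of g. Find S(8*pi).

1/2

x = 8*pi differs from x = 0 by 2 full period(s), and the series is 4*pi-periodic.
At x = 0 the one-sided limits are g(0^-) = 1 and g(0^+) = 0.
By Dirichlet's theorem the series converges to their average, [(1) + (0)]/2 = 1/2.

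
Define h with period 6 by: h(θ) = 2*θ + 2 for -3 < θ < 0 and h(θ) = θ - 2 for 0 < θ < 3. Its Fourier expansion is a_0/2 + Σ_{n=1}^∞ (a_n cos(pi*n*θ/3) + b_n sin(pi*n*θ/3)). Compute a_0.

-3/2

a_0 = 1/3 ∫_{-3}^{3} h(θ) dθ = 1/3 · (-9/2) = -3/2.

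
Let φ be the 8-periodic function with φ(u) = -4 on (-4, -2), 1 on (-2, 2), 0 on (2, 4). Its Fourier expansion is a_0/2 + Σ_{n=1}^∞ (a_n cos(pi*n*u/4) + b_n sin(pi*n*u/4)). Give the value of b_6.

b_6 = 1/4 ∫_{-4}^{4} φ(u) sin(3*pi*u/2) du.
Split the integral at the breakpoints.
Directly, an antiderivative of (-4) sin(3*pi*u/2) is 8*cos(3*pi*u/2)/(3*pi); evaluating from -4 to -2: ∫_{-4}^{-2} (-4) sin(3*pi*u/2) du = (-8/(3*pi)) - (8/(3*pi)) = -16/(3*pi).
Directly, an antiderivative of (1) sin(3*pi*u/2) is -2*cos(3*pi*u/2)/(3*pi); evaluating from -2 to 2: ∫_{-2}^{2} (1) sin(3*pi*u/2) du = (2/(3*pi)) - (2/(3*pi)) = 0.
∫_{2}^{4} (0) sin(3*pi*u/2) du = 0.
Summing the pieces and multiplying by (1/4) gives b_6 = -4/(3*pi).

-4/(3*pi)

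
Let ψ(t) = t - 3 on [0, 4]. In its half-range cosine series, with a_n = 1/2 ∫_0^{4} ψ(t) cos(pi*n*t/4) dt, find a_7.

-16/(49*pi**2)

a_7 = 1/2 ∫_0^{4} (t - 3) cos(7*pi*t/4) dt.
Integrating by parts (boundary term plus one more integral), an antiderivative of (t - 3) cos(7*pi*t/4) is 4*t*sin(7*pi*t/4)/(7*pi) - 12*sin(7*pi*t/4)/(7*pi) + 16*cos(7*pi*t/4)/(49*pi**2); evaluating from 0 to 4: ∫_{0}^{4} (t - 3) cos(7*pi*t/4) dt = (-16/(49*pi**2)) - (16/(49*pi**2)) = -32/(49*pi**2).
Hence a_7 = (1/2)·(-32/(49*pi**2)) = -16/(49*pi**2).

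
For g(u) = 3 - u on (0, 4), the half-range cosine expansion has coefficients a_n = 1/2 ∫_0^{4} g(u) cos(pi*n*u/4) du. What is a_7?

16/(49*pi**2)

a_7 = 1/2 ∫_0^{4} (3 - u) cos(7*pi*u/4) du.
Integrating by parts (boundary term plus one more integral), an antiderivative of (3 - u) cos(7*pi*u/4) is -4*u*sin(7*pi*u/4)/(7*pi) + 12*sin(7*pi*u/4)/(7*pi) - 16*cos(7*pi*u/4)/(49*pi**2); evaluating from 0 to 4: ∫_{0}^{4} (3 - u) cos(7*pi*u/4) du = (16/(49*pi**2)) - (-16/(49*pi**2)) = 32/(49*pi**2).
Hence a_7 = (1/2)·(32/(49*pi**2)) = 16/(49*pi**2).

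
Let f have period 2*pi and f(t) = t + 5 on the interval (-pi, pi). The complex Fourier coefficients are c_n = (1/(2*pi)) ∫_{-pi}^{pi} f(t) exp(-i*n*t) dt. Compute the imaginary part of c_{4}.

Since f is real-valued, Im(c_{4}) = -(1/(2*pi)) ∫_{-pi}^{pi} f(t) sin(4*t) dt = -b_{4}/2.
Integrating by parts (boundary term plus one more integral), an antiderivative of (t + 5) sin(4*t) is -t*cos(4*t)/4 + sin(4*t)/16 - 5*cos(4*t)/4; evaluating from -pi to pi: ∫_{-pi}^{pi} (t + 5) sin(4*t) dt = (-5/4 - pi/4) - (-5/4 + pi/4) = -pi/2.
Hence Im(c_{4}) = (-1/(2*pi))·(-pi/2) = 1/4.

1/4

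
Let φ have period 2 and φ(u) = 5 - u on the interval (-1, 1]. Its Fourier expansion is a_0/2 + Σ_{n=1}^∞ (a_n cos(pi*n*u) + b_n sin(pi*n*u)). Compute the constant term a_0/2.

5

a_0 = ∫_{-1}^{1} φ(u) du = 10.
So the constant term a_0/2 = 5.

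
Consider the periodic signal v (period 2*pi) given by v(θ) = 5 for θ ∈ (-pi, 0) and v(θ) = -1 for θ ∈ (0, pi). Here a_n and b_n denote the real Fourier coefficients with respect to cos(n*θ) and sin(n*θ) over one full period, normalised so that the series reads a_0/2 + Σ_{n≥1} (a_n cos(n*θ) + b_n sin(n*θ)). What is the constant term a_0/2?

a_0 = 1/pi ∫_{-pi}^{pi} v(θ) dθ = 1/pi · (4*pi) = 4.
So the constant term a_0/2 = 2.

2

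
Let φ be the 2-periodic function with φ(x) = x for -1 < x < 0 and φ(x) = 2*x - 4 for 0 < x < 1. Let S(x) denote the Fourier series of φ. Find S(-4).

-2

x = -4 differs from x = 0 by -2 full period(s), and the series is 2-periodic.
At x = 0 the one-sided limits are φ(0^-) = 0 and φ(0^+) = -4.
By Dirichlet's theorem the series converges to their average, [(0) + (-4)]/2 = -2.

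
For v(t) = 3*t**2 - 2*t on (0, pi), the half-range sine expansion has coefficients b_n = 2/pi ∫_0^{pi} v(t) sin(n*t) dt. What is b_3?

-4/3 - 8/(9*pi) + 2*pi

b_3 = 2/pi ∫_0^{pi} (3*t**2 - 2*t) sin(3*t) dt.
Integrating by parts twice (tabular method), an antiderivative of (3*t**2 - 2*t) sin(3*t) is -t**2*cos(3*t) + 2*t*sin(3*t)/3 + 2*t*cos(3*t)/3 - 2*sin(3*t)/9 + 2*cos(3*t)/9; evaluating from 0 to pi: ∫_{0}^{pi} (3*t**2 - 2*t) sin(3*t) dt = (-2*pi/3 - 2/9 + pi**2) - (2/9) = -2*pi/3 - 4/9 + pi**2.
Hence b_3 = (2/pi)·(-2*pi/3 - 4/9 + pi**2) = -4/3 - 8/(9*pi) + 2*pi.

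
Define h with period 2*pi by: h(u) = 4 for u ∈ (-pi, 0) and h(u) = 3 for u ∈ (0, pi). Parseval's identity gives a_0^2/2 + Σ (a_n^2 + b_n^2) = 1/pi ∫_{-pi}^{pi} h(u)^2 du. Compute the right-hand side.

25

1/pi ∫_{-pi}^{pi} h(u)^2 du = 1/pi · (25*pi) = 25.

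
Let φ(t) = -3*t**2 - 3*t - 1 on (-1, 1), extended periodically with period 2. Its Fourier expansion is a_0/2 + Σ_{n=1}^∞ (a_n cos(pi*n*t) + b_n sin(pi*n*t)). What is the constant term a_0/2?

a_0 = ∫_{-1}^{1} φ(t) dt = -4.
So the constant term a_0/2 = -2.

-2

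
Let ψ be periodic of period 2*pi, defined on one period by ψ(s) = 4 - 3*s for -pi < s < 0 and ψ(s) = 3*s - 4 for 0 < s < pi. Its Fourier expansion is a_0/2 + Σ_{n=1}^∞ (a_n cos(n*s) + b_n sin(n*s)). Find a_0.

3*pi

a_0 = 1/pi ∫_{-pi}^{pi} ψ(s) ds = 1/pi · (3*pi**2) = 3*pi.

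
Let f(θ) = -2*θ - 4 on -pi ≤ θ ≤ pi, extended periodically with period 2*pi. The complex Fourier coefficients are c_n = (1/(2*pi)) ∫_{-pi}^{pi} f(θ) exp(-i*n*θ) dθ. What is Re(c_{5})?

Since f is real-valued, Re(c_{5}) = (1/(2*pi)) ∫_{-pi}^{pi} f(θ) cos(5*θ) dθ = a_{5}/2.
Integrating by parts (boundary term plus one more integral), an antiderivative of (-2*θ - 4) cos(5*θ) is -2*θ*sin(5*θ)/5 - 4*sin(5*θ)/5 - 2*cos(5*θ)/25; evaluating from -pi to pi: ∫_{-pi}^{pi} (-2*θ - 4) cos(5*θ) dθ = (2/25) - (2/25) = 0.
Hence Re(c_{5}) = (1/(2*pi))·(0) = 0.

0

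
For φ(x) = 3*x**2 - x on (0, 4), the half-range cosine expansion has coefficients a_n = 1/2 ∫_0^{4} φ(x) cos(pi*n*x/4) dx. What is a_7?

-176/(49*pi**2)

a_7 = 1/2 ∫_0^{4} (3*x**2 - x) cos(7*pi*x/4) dx.
Integrating by parts twice (tabular method), an antiderivative of (3*x**2 - x) cos(7*pi*x/4) is 12*x**2*sin(7*pi*x/4)/(7*pi) - 4*x*sin(7*pi*x/4)/(7*pi) + 96*x*cos(7*pi*x/4)/(49*pi**2) - 384*sin(7*pi*x/4)/(343*pi**3) - 16*cos(7*pi*x/4)/(49*pi**2); evaluating from 0 to 4: ∫_{0}^{4} (3*x**2 - x) cos(7*pi*x/4) dx = (-368/(49*pi**2)) - (-16/(49*pi**2)) = -352/(49*pi**2).
Hence a_7 = (1/2)·(-352/(49*pi**2)) = -176/(49*pi**2).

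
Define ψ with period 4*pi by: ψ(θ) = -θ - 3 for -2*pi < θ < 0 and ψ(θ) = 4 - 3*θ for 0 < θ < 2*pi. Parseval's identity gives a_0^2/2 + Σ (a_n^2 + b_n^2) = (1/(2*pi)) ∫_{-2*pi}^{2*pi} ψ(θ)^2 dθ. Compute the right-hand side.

(1/(2*pi)) ∫_{-2*pi}^{2*pi} ψ(θ)^2 dθ = (1/(2*pi)) · (10*pi*(-18*pi + 15 + 8*pi**2)/3) = -30*pi + 25 + 40*pi**2/3.

-30*pi + 25 + 40*pi**2/3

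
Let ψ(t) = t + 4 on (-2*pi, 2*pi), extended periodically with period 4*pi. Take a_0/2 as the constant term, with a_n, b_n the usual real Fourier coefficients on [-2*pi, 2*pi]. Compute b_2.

-2

b_2 = (1/(2*pi)) ∫_{-2*pi}^{2*pi} ψ(t) sin(t) dt.
Integrating by parts (boundary term plus one more integral), an antiderivative of (t + 4) sin(t) is -t*cos(t) + sin(t) - 4*cos(t); evaluating from -2*pi to 2*pi: ∫_{-2*pi}^{2*pi} (t + 4) sin(t) dt = (-2*pi - 4) - (-4 + 2*pi) = -4*pi.
Hence b_2 = (1/(2*pi))·(-4*pi) = -2.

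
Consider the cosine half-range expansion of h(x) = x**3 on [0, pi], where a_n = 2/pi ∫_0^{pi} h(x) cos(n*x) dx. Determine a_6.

pi/6

a_6 = 2/pi ∫_0^{pi} (x**3) cos(6*x) dx.
Integrating by parts three times (tabular method), an antiderivative of (x**3) cos(6*x) is x**3*sin(6*x)/6 + x**2*cos(6*x)/12 - x*sin(6*x)/36 - cos(6*x)/216; evaluating from 0 to pi: ∫_{0}^{pi} (x**3) cos(6*x) dx = (-1/216 + pi**2/12) - (-1/216) = pi**2/12.
Hence a_6 = (2/pi)·(pi**2/12) = pi/6.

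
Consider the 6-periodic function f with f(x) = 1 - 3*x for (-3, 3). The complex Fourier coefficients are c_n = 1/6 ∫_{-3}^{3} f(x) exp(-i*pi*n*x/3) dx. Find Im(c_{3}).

3/pi

Since f is real-valued, Im(c_{3}) = -1/6 ∫_{-3}^{3} f(x) sin(pi*x) dx = -b_{3}/2.
Integrating by parts (boundary term plus one more integral), an antiderivative of (1 - 3*x) sin(pi*x) is 3*x*cos(pi*x)/pi - 3*sin(pi*x)/pi**2 - cos(pi*x)/pi; evaluating from -3 to 3: ∫_{-3}^{3} (1 - 3*x) sin(pi*x) dx = (-8/pi) - (10/pi) = -18/pi.
Hence Im(c_{3}) = (-1/6)·(-18/pi) = 3/pi.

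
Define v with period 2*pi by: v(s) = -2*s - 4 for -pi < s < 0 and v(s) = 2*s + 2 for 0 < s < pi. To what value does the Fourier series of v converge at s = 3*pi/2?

s = 3*pi/2 differs from s = -pi/2 by 1 full period(s), and the series is 2*pi-periodic.
v is continuous at s = -pi/2 with value -4 + pi, so the series converges to -4 + pi there.

-4 + pi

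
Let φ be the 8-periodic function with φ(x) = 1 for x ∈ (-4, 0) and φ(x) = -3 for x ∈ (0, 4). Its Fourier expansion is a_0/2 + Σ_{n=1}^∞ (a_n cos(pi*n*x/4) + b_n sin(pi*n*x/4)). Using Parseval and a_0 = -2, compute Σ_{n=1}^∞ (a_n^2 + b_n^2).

8

Parseval: a_0^2/2 + Σ_{n≥1} (a_n^2+b_n^2) = 1/4 ∫_{-4}^{4} φ(x)^2 dx = 10.
Subtract a_0^2/2 = 2: Σ (a_n^2+b_n^2) = 8.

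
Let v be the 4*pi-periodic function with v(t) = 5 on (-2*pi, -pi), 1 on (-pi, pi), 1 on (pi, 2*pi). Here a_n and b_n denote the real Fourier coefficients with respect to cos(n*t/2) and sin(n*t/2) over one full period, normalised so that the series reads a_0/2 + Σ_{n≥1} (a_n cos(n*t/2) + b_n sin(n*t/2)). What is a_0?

a_0 = (1/(2*pi)) ∫_{-2*pi}^{2*pi} v(t) dt = (1/(2*pi)) · (8*pi) = 4.

4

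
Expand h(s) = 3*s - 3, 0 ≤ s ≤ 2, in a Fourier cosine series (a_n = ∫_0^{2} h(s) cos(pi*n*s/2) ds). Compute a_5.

a_5 = ∫_0^{2} (3*s - 3) cos(5*pi*s/2) ds.
Integrating by parts (boundary term plus one more integral), an antiderivative of (3*s - 3) cos(5*pi*s/2) is 6*s*sin(5*pi*s/2)/(5*pi) - 6*sin(5*pi*s/2)/(5*pi) + 12*cos(5*pi*s/2)/(25*pi**2); evaluating from 0 to 2: ∫_{0}^{2} (3*s - 3) cos(5*pi*s/2) ds = (-12/(25*pi**2)) - (12/(25*pi**2)) = -24/(25*pi**2).
Hence a_5 = -24/(25*pi**2).

-24/(25*pi**2)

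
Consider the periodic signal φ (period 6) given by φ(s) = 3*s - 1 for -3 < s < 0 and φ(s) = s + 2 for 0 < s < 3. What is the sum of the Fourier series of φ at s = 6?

s = 6 differs from s = 0 by 1 full period(s), and the series is 6-periodic.
At s = 0 the one-sided limits are φ(0^-) = -1 and φ(0^+) = 2.
By Dirichlet's theorem the series converges to their average, [(-1) + (2)]/2 = 1/2.

1/2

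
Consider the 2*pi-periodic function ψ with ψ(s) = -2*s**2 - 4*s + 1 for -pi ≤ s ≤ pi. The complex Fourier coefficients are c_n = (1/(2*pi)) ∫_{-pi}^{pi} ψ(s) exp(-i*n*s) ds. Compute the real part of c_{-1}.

4

Since ψ is real-valued, Re(c_{-1}) = (1/(2*pi)) ∫_{-pi}^{pi} ψ(s) cos(-s) ds = a_{1}/2.
Integrating by parts twice (tabular method), an antiderivative of (-2*s**2 - 4*s + 1) cos(-s) is -2*s**2*sin(s) - 4*s*sin(s) - 4*s*cos(s) + 5*sin(s) - 4*cos(s); evaluating from -pi to pi: ∫_{-pi}^{pi} (-2*s**2 - 4*s + 1) cos(-s) ds = (4 + 4*pi) - (4 - 4*pi) = 8*pi.
Hence Re(c_{-1}) = (1/(2*pi))·(8*pi) = 4.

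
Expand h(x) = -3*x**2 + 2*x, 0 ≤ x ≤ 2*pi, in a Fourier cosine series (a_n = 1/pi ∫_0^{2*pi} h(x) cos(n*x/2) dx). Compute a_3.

a_3 = 1/pi ∫_0^{2*pi} (-3*x**2 + 2*x) cos(3*x/2) dx.
Integrating by parts twice (tabular method), an antiderivative of (-3*x**2 + 2*x) cos(3*x/2) is -2*x**2*sin(3*x/2) + 4*x*sin(3*x/2)/3 - 8*x*cos(3*x/2)/3 + 16*sin(3*x/2)/9 + 8*cos(3*x/2)/9; evaluating from 0 to 2*pi: ∫_{0}^{2*pi} (-3*x**2 + 2*x) cos(3*x/2) dx = (-8/9 + 16*pi/3) - (8/9) = -16/9 + 16*pi/3.
Hence a_3 = (1/pi)·(-16/9 + 16*pi/3) = 16*(-1 + 3*pi)/(9*pi).

16*(-1 + 3*pi)/(9*pi)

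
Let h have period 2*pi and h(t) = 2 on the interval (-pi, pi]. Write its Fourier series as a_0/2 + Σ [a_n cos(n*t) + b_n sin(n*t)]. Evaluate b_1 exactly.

0

b_1 = 1/pi ∫_{-pi}^{pi} h(t) sin(t) dt.
h is even and sin(t) is odd, so the integrand is odd over a symmetric interval and the integral vanishes.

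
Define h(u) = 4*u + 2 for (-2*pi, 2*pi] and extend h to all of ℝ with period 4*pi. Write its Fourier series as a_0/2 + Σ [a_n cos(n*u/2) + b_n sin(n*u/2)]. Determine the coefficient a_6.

a_6 = (1/(2*pi)) ∫_{-2*pi}^{2*pi} h(u) cos(3*u) du.
Integrating by parts (boundary term plus one more integral), an antiderivative of (4*u + 2) cos(3*u) is 4*u*sin(3*u)/3 + 2*sin(3*u)/3 + 4*cos(3*u)/9; evaluating from -2*pi to 2*pi: ∫_{-2*pi}^{2*pi} (4*u + 2) cos(3*u) du = (4/9) - (4/9) = 0.
Hence a_6 = (1/(2*pi))·(0) = 0.

0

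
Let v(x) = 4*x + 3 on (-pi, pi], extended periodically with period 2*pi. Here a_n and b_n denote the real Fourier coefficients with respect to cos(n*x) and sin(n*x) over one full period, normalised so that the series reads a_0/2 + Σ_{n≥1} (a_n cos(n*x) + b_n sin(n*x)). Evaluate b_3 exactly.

b_3 = 1/pi ∫_{-pi}^{pi} v(x) sin(3*x) dx.
Integrating by parts (boundary term plus one more integral), an antiderivative of (4*x + 3) sin(3*x) is -4*x*cos(3*x)/3 + 4*sin(3*x)/9 - cos(3*x); evaluating from -pi to pi: ∫_{-pi}^{pi} (4*x + 3) sin(3*x) dx = (1 + 4*pi/3) - (1 - 4*pi/3) = 8*pi/3.
Hence b_3 = (1/pi)·(8*pi/3) = 8/3.

8/3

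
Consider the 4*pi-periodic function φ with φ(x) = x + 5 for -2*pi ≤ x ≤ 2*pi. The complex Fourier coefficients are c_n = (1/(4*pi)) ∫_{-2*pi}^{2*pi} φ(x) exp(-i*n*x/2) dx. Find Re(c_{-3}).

0

Since φ is real-valued, Re(c_{-3}) = (1/(4*pi)) ∫_{-2*pi}^{2*pi} φ(x) cos(-3*x/2) dx = a_{3}/2.
Integrating by parts (boundary term plus one more integral), an antiderivative of (x + 5) cos(-3*x/2) is 2*x*sin(3*x/2)/3 + 10*sin(3*x/2)/3 + 4*cos(3*x/2)/9; evaluating from -2*pi to 2*pi: ∫_{-2*pi}^{2*pi} (x + 5) cos(-3*x/2) dx = (-4/9) - (-4/9) = 0.
Hence Re(c_{-3}) = (1/(4*pi))·(0) = 0.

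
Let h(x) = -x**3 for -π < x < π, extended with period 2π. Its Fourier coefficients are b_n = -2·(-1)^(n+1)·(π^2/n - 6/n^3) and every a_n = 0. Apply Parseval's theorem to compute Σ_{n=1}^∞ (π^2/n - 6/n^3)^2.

Parseval: Σ b_n^2 = (1/π) ∫_{-π}^{π} h(x)^2 dx = 2*pi**6/7.
b_n^2 = 4·(π^2/n - 6/n^3)^2, so the sum equals (2*pi**6/7)/4 = pi**6/14.

pi**6/14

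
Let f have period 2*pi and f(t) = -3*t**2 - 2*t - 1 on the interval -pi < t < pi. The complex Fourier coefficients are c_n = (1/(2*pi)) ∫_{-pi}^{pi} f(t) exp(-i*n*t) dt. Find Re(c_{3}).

2/3

Since f is real-valued, Re(c_{3}) = (1/(2*pi)) ∫_{-pi}^{pi} f(t) cos(3*t) dt = a_{3}/2.
Integrating by parts twice (tabular method), an antiderivative of (-3*t**2 - 2*t - 1) cos(3*t) is -t**2*sin(3*t) - 2*t*sin(3*t)/3 - 2*t*cos(3*t)/3 - sin(3*t)/9 - 2*cos(3*t)/9; evaluating from -pi to pi: ∫_{-pi}^{pi} (-3*t**2 - 2*t - 1) cos(3*t) dt = (2/9 + 2*pi/3) - (2/9 - 2*pi/3) = 4*pi/3.
Hence Re(c_{3}) = (1/(2*pi))·(4*pi/3) = 2/3.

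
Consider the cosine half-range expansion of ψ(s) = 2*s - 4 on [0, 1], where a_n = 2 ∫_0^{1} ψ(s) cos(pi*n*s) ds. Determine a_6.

a_6 = 2 ∫_0^{1} (2*s - 4) cos(6*pi*s) ds.
Integrating by parts (boundary term plus one more integral), an antiderivative of (2*s - 4) cos(6*pi*s) is s*sin(6*pi*s)/(3*pi) - 2*sin(6*pi*s)/(3*pi) + cos(6*pi*s)/(18*pi**2); evaluating from 0 to 1: ∫_{0}^{1} (2*s - 4) cos(6*pi*s) ds = (1/(18*pi**2)) - (1/(18*pi**2)) = 0.
Hence a_6 = 2·(0) = 0.

0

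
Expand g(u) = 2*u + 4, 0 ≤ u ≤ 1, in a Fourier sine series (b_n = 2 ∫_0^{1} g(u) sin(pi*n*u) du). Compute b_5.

4/pi

b_5 = 2 ∫_0^{1} (2*u + 4) sin(5*pi*u) du.
Integrating by parts (boundary term plus one more integral), an antiderivative of (2*u + 4) sin(5*pi*u) is -2*u*cos(5*pi*u)/(5*pi) + 2*sin(5*pi*u)/(25*pi**2) - 4*cos(5*pi*u)/(5*pi); evaluating from 0 to 1: ∫_{0}^{1} (2*u + 4) sin(5*pi*u) du = (6/(5*pi)) - (-4/(5*pi)) = 2/pi.
Hence b_5 = 2·(2/pi) = 4/pi.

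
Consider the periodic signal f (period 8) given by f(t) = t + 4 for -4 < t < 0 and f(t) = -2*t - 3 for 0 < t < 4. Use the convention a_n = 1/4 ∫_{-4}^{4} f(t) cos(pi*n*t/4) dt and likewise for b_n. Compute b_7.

-18/(7*pi)

b_7 = 1/4 ∫_{-4}^{4} f(t) sin(7*pi*t/4) dt.
Split the integral at the breakpoints.
Integrating by parts (boundary term plus one more integral), an antiderivative of (t + 4) sin(7*pi*t/4) is -4*t*cos(7*pi*t/4)/(7*pi) + 16*sin(7*pi*t/4)/(49*pi**2) - 16*cos(7*pi*t/4)/(7*pi); evaluating from -4 to 0: ∫_{-4}^{0} (t + 4) sin(7*pi*t/4) dt = (-16/(7*pi)) - (0) = -16/(7*pi).
Integrating by parts (boundary term plus one more integral), an antiderivative of (-2*t - 3) sin(7*pi*t/4) is 8*t*cos(7*pi*t/4)/(7*pi) - 32*sin(7*pi*t/4)/(49*pi**2) + 12*cos(7*pi*t/4)/(7*pi); evaluating from 0 to 4: ∫_{0}^{4} (-2*t - 3) sin(7*pi*t/4) dt = (-44/(7*pi)) - (12/(7*pi)) = -8/pi.
Summing the pieces and multiplying by (1/4) gives b_7 = -18/(7*pi).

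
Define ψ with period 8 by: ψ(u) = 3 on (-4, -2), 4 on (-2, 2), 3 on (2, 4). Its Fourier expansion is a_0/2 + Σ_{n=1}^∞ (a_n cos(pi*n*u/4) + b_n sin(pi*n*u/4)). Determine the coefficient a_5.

a_5 = 1/4 ∫_{-4}^{4} ψ(u) cos(5*pi*u/4) du.
ψ is even and cos(5*pi*u/4) is even, so the integrand is even and a_5 = 1/2 ∫_0^{4} ψ(u) cos(5*pi*u/4) du.
Split the integral at the breakpoints.
Directly, an antiderivative of (4) cos(5*pi*u/4) is 16*sin(5*pi*u/4)/(5*pi); evaluating from 0 to 2: ∫_{0}^{2} (4) cos(5*pi*u/4) du = (16/(5*pi)) - (0) = 16/(5*pi).
Directly, an antiderivative of (3) cos(5*pi*u/4) is 12*sin(5*pi*u/4)/(5*pi); evaluating from 2 to 4: ∫_{2}^{4} (3) cos(5*pi*u/4) du = (0) - (12/(5*pi)) = -12/(5*pi).
Summing the pieces and multiplying by (1/2) gives a_5 = 2/(5*pi).

2/(5*pi)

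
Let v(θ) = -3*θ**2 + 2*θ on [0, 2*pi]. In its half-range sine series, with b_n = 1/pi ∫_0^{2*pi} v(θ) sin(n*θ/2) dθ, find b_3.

b_3 = 1/pi ∫_0^{2*pi} (-3*θ**2 + 2*θ) sin(3*θ/2) dθ.
Integrating by parts twice (tabular method), an antiderivative of (-3*θ**2 + 2*θ) sin(3*θ/2) is 2*θ**2*cos(3*θ/2) - 8*θ*sin(3*θ/2)/3 - 4*θ*cos(3*θ/2)/3 + 8*sin(3*θ/2)/9 - 16*cos(3*θ/2)/9; evaluating from 0 to 2*pi: ∫_{0}^{2*pi} (-3*θ**2 + 2*θ) sin(3*θ/2) dθ = (-8*pi**2 + 16/9 + 8*pi/3) - (-16/9) = -8*pi**2 + 32/9 + 8*pi/3.
Hence b_3 = (1/pi)·(-8*pi**2 + 32/9 + 8*pi/3) = -8*pi + 32/(9*pi) + 8/3.

-8*pi + 32/(9*pi) + 8/3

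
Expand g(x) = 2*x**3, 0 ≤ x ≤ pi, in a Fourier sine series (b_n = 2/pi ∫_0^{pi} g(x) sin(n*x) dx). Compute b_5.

-24/125 + 4*pi**2/5

b_5 = 2/pi ∫_0^{pi} (2*x**3) sin(5*x) dx.
Integrating by parts three times (tabular method), an antiderivative of (2*x**3) sin(5*x) is -2*x**3*cos(5*x)/5 + 6*x**2*sin(5*x)/25 + 12*x*cos(5*x)/125 - 12*sin(5*x)/625; evaluating from 0 to pi: ∫_{0}^{pi} (2*x**3) sin(5*x) dx = (2*pi*(-6 + 25*pi**2)/125) - (0) = 2*pi*(-6 + 25*pi**2)/125.
Hence b_5 = (2/pi)·(2*pi*(-6 + 25*pi**2)/125) = -24/125 + 4*pi**2/5.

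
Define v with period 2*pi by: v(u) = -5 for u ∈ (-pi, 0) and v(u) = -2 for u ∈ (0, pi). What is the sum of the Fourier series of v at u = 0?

At u = 0 the one-sided limits are v(0^-) = -5 and v(0^+) = -2.
By Dirichlet's theorem the series converges to their average, [(-5) + (-2)]/2 = -7/2.

-7/2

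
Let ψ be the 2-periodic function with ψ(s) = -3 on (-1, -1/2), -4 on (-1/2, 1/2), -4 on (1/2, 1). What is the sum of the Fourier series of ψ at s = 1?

-7/2

At s = 1 the one-sided limits are ψ(1^-) = -4 and ψ(1^+) = -3.
By Dirichlet's theorem the series converges to their average, [(-4) + (-3)]/2 = -7/2.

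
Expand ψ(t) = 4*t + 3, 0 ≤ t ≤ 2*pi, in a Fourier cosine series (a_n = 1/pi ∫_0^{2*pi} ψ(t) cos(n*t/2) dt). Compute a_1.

a_1 = 1/pi ∫_0^{2*pi} (4*t + 3) cos(t/2) dt.
Integrating by parts (boundary term plus one more integral), an antiderivative of (4*t + 3) cos(t/2) is 8*t*sin(t/2) + 6*sin(t/2) + 16*cos(t/2); evaluating from 0 to 2*pi: ∫_{0}^{2*pi} (4*t + 3) cos(t/2) dt = (-16) - (16) = -32.
Hence a_1 = (1/pi)·(-32) = -32/pi.

-32/pi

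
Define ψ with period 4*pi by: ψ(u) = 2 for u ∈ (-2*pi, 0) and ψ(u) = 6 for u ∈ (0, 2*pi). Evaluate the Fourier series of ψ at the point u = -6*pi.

u = -6*pi differs from u = -2*pi by -1 full period(s), and the series is 4*pi-periodic.
At u = -2*pi the one-sided limits are ψ(-2*pi^-) = 6 and ψ(-2*pi^+) = 2.
By Dirichlet's theorem the series converges to their average, [(6) + (2)]/2 = 4.

4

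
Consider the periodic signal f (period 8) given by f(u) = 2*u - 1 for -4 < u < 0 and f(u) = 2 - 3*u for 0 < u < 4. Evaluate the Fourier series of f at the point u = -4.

-19/2

u = -4 differs from u = 4 by -1 full period(s), and the series is 8-periodic.
At u = 4 the one-sided limits are f(4^-) = -10 and f(4^+) = -9.
By Dirichlet's theorem the series converges to their average, [(-10) + (-9)]/2 = -19/2.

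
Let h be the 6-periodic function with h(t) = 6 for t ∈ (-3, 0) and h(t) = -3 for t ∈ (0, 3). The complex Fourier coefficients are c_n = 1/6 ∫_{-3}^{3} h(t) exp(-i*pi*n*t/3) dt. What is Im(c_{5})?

9/(5*pi)

Since h is real-valued, Im(c_{5}) = -1/6 ∫_{-3}^{3} h(t) sin(5*pi*t/3) dt = -b_{5}/2.
Split the integral at the breakpoints.
Directly, an antiderivative of (6) sin(5*pi*t/3) is -18*cos(5*pi*t/3)/(5*pi); evaluating from -3 to 0: ∫_{-3}^{0} (6) sin(5*pi*t/3) dt = (-18/(5*pi)) - (18/(5*pi)) = -36/(5*pi).
Directly, an antiderivative of (-3) sin(5*pi*t/3) is 9*cos(5*pi*t/3)/(5*pi); evaluating from 0 to 3: ∫_{0}^{3} (-3) sin(5*pi*t/3) dt = (-9/(5*pi)) - (9/(5*pi)) = -18/(5*pi).
So ∫_{-3}^{3} h(t) sin(5*pi*t/3) dt = -54/(5*pi).
Hence Im(c_{5}) = (-1/6)·(-54/(5*pi)) = 9/(5*pi).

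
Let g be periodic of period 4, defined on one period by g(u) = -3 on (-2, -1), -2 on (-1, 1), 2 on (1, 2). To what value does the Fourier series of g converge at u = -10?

-1/2

u = -10 differs from u = -2 by -2 full period(s), and the series is 4-periodic.
At u = -2 the one-sided limits are g(-2^-) = 2 and g(-2^+) = -3.
By Dirichlet's theorem the series converges to their average, [(2) + (-3)]/2 = -1/2.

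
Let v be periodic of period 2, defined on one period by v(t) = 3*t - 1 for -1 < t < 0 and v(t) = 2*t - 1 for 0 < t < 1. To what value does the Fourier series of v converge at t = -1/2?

v is continuous at t = -1/2 with value -5/2, so the series converges to -5/2 there.

-5/2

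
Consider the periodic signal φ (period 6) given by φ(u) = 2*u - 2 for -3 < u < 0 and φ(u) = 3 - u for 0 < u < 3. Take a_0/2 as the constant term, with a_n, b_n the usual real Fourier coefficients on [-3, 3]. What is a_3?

2/pi**2

a_3 = 1/3 ∫_{-3}^{3} φ(u) cos(pi*u) du.
Split the integral at the breakpoints.
Integrating by parts (boundary term plus one more integral), an antiderivative of (2*u - 2) cos(pi*u) is 2*u*sin(pi*u)/pi - 2*sin(pi*u)/pi + 2*cos(pi*u)/pi**2; evaluating from -3 to 0: ∫_{-3}^{0} (2*u - 2) cos(pi*u) du = (2/pi**2) - (-2/pi**2) = 4/pi**2.
Integrating by parts (boundary term plus one more integral), an antiderivative of (3 - u) cos(pi*u) is -u*sin(pi*u)/pi + 3*sin(pi*u)/pi - cos(pi*u)/pi**2; evaluating from 0 to 3: ∫_{0}^{3} (3 - u) cos(pi*u) du = (pi**(-2)) - (-1/pi**2) = 2/pi**2.
Summing the pieces and multiplying by (1/3) gives a_3 = 2/pi**2.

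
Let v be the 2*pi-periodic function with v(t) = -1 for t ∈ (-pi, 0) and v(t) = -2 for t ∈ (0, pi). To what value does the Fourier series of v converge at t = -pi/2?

v is continuous at t = -pi/2 with value -1, so the series converges to -1 there.

-1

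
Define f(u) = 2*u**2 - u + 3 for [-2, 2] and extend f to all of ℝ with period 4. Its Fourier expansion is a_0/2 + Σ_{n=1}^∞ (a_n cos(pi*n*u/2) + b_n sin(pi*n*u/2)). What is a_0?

a_0 = 1/2 ∫_{-2}^{2} f(u) du = 1/2 · (68/3) = 34/3.

34/3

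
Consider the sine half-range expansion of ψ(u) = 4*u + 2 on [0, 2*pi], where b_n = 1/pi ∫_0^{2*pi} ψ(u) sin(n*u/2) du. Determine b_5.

b_5 = 1/pi ∫_0^{2*pi} (4*u + 2) sin(5*u/2) du.
Integrating by parts (boundary term plus one more integral), an antiderivative of (4*u + 2) sin(5*u/2) is -8*u*cos(5*u/2)/5 + 16*sin(5*u/2)/25 - 4*cos(5*u/2)/5; evaluating from 0 to 2*pi: ∫_{0}^{2*pi} (4*u + 2) sin(5*u/2) du = (4/5 + 16*pi/5) - (-4/5) = 8/5 + 16*pi/5.
Hence b_5 = (1/pi)·(8/5 + 16*pi/5) = 8*(1 + 2*pi)/(5*pi).

8*(1 + 2*pi)/(5*pi)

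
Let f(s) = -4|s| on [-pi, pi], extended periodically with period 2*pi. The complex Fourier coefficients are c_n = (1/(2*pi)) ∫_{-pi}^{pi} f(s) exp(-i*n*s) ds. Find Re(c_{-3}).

Since f is real-valued, Re(c_{-3}) = (1/(2*pi)) ∫_{-pi}^{pi} f(s) cos(-3*s) ds = a_{3}/2.
f is even and cos(-3*s) is even, so the integrand is even: ∫_{-pi}^{pi} f(s) cos(-3*s) ds = 2∫_0^{pi} f(s) cos(-3*s) ds.
Integrating by parts (boundary term plus one more integral), an antiderivative of (-4*s) cos(-3*s) is -4*s*sin(3*s)/3 - 4*cos(3*s)/9; evaluating from 0 to pi: ∫_{0}^{pi} (-4*s) cos(-3*s) ds = (4/9) - (-4/9) = 8/9.
So ∫_{-pi}^{pi} f(s) cos(-3*s) ds = 16/9.
Hence Re(c_{-3}) = (1/(2*pi))·(16/9) = 8/(9*pi).

8/(9*pi)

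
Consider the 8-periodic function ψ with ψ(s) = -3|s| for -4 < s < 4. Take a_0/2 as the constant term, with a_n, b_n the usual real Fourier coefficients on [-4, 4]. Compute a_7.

48/(49*pi**2)

a_7 = 1/4 ∫_{-4}^{4} ψ(s) cos(7*pi*s/4) ds.
ψ is even and cos(7*pi*s/4) is even, so the integrand is even and a_7 = 1/2 ∫_0^{4} ψ(s) cos(7*pi*s/4) ds.
Integrating by parts (boundary term plus one more integral), an antiderivative of (-3*s) cos(7*pi*s/4) is -12*s*sin(7*pi*s/4)/(7*pi) - 48*cos(7*pi*s/4)/(49*pi**2); evaluating from 0 to 4: ∫_{0}^{4} (-3*s) cos(7*pi*s/4) ds = (48/(49*pi**2)) - (-48/(49*pi**2)) = 96/(49*pi**2).
Hence a_7 = (1/2)·(96/(49*pi**2)) = 48/(49*pi**2).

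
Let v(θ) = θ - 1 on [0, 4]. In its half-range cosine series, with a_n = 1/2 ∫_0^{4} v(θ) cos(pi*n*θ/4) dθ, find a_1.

-16/pi**2

a_1 = 1/2 ∫_0^{4} (θ - 1) cos(pi*θ/4) dθ.
Integrating by parts (boundary term plus one more integral), an antiderivative of (θ - 1) cos(pi*θ/4) is 4*θ*sin(pi*θ/4)/pi - 4*sin(pi*θ/4)/pi + 16*cos(pi*θ/4)/pi**2; evaluating from 0 to 4: ∫_{0}^{4} (θ - 1) cos(pi*θ/4) dθ = (-16/pi**2) - (16/pi**2) = -32/pi**2.
Hence a_1 = (1/2)·(-32/pi**2) = -16/pi**2.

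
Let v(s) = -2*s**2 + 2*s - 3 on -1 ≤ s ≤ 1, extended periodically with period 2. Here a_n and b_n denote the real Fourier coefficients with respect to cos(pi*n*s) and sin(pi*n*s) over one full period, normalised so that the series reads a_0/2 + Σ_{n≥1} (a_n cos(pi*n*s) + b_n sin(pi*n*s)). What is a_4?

a_4 = ∫_{-1}^{1} v(s) cos(4*pi*s) ds.
Integrating by parts twice (tabular method), an antiderivative of (-2*s**2 + 2*s - 3) cos(4*pi*s) is -s**2*sin(4*pi*s)/(2*pi) + s*sin(4*pi*s)/(2*pi) - s*cos(4*pi*s)/(4*pi**2) - 3*sin(4*pi*s)/(4*pi) + sin(4*pi*s)/(16*pi**3) + cos(4*pi*s)/(8*pi**2); evaluating from -1 to 1: ∫_{-1}^{1} (-2*s**2 + 2*s - 3) cos(4*pi*s) ds = (-1/(8*pi**2)) - (3/(8*pi**2)) = -1/(2*pi**2).
Hence a_4 = -1/(2*pi**2).

-1/(2*pi**2)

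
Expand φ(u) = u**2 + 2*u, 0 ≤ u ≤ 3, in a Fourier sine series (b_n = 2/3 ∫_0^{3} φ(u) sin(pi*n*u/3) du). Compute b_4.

b_4 = 2/3 ∫_0^{3} (u**2 + 2*u) sin(4*pi*u/3) du.
Integrating by parts twice (tabular method), an antiderivative of (u**2 + 2*u) sin(4*pi*u/3) is -3*u**2*cos(4*pi*u/3)/(4*pi) + 9*u*sin(4*pi*u/3)/(8*pi**2) - 3*u*cos(4*pi*u/3)/(2*pi) + 9*sin(4*pi*u/3)/(8*pi**2) + 27*cos(4*pi*u/3)/(32*pi**3); evaluating from 0 to 3: ∫_{0}^{3} (u**2 + 2*u) sin(4*pi*u/3) du = (9*(3 - 40*pi**2)/(32*pi**3)) - (27/(32*pi**3)) = -45/(4*pi).
Hence b_4 = (2/3)·(-45/(4*pi)) = -15/(2*pi).

-15/(2*pi)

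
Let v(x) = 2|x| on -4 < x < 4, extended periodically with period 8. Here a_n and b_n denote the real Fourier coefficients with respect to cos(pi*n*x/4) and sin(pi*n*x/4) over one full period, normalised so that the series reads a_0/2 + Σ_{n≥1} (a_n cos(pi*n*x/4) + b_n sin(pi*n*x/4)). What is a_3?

-32/(9*pi**2)

a_3 = 1/4 ∫_{-4}^{4} v(x) cos(3*pi*x/4) dx.
v is even and cos(3*pi*x/4) is even, so the integrand is even and a_3 = 1/2 ∫_0^{4} v(x) cos(3*pi*x/4) dx.
Integrating by parts (boundary term plus one more integral), an antiderivative of (2*x) cos(3*pi*x/4) is 8*x*sin(3*pi*x/4)/(3*pi) + 32*cos(3*pi*x/4)/(9*pi**2); evaluating from 0 to 4: ∫_{0}^{4} (2*x) cos(3*pi*x/4) dx = (-32/(9*pi**2)) - (32/(9*pi**2)) = -64/(9*pi**2).
Hence a_3 = (1/2)·(-64/(9*pi**2)) = -32/(9*pi**2).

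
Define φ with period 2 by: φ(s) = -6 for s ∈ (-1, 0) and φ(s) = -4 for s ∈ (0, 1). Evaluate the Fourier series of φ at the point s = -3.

s = -3 differs from s = 1 by -2 full period(s), and the series is 2-periodic.
At s = 1 the one-sided limits are φ(1^-) = -4 and φ(1^+) = -6.
By Dirichlet's theorem the series converges to their average, [(-4) + (-6)]/2 = -5.

-5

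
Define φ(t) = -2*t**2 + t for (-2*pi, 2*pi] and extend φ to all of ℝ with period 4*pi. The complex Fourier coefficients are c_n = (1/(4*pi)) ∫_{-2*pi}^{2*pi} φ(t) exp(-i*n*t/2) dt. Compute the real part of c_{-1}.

16

Since φ is real-valued, Re(c_{-1}) = (1/(4*pi)) ∫_{-2*pi}^{2*pi} φ(t) cos(-t/2) dt = a_{1}/2.
Integrating by parts twice (tabular method), an antiderivative of (-2*t**2 + t) cos(-t/2) is -4*t**2*sin(t/2) + 2*t*sin(t/2) - 16*t*cos(t/2) + 32*sin(t/2) + 4*cos(t/2); evaluating from -2*pi to 2*pi: ∫_{-2*pi}^{2*pi} (-2*t**2 + t) cos(-t/2) dt = (-4 + 32*pi) - (-32*pi - 4) = 64*pi.
Hence Re(c_{-1}) = (1/(4*pi))·(64*pi) = 16.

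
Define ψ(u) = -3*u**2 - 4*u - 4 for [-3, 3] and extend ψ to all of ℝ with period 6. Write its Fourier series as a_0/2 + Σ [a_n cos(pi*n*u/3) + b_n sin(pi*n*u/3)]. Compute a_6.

-3/pi**2

a_6 = 1/3 ∫_{-3}^{3} ψ(u) cos(2*pi*u) du.
Integrating by parts twice (tabular method), an antiderivative of (-3*u**2 - 4*u - 4) cos(2*pi*u) is -3*u**2*sin(2*pi*u)/(2*pi) - 2*u*sin(2*pi*u)/pi - 3*u*cos(2*pi*u)/(2*pi**2) - 2*sin(2*pi*u)/pi + 3*sin(2*pi*u)/(4*pi**3) - cos(2*pi*u)/pi**2; evaluating from -3 to 3: ∫_{-3}^{3} (-3*u**2 - 4*u - 4) cos(2*pi*u) du = (-11/(2*pi**2)) - (7/(2*pi**2)) = -9/pi**2.
Hence a_6 = (1/3)·(-9/pi**2) = -3/pi**2.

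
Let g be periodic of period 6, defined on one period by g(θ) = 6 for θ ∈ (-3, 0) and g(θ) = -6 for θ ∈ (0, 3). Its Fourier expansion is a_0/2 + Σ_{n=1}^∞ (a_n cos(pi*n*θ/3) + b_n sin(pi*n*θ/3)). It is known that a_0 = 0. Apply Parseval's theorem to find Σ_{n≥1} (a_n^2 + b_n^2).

Parseval: a_0^2/2 + Σ_{n≥1} (a_n^2+b_n^2) = 1/3 ∫_{-3}^{3} g(θ)^2 dθ = 72.
Subtract a_0^2/2 = 0: Σ (a_n^2+b_n^2) = 72.

72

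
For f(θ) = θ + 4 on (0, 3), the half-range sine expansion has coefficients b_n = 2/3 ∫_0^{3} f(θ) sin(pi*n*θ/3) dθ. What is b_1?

b_1 = 2/3 ∫_0^{3} (θ + 4) sin(pi*θ/3) dθ.
Integrating by parts (boundary term plus one more integral), an antiderivative of (θ + 4) sin(pi*θ/3) is -3*θ*cos(pi*θ/3)/pi + 9*sin(pi*θ/3)/pi**2 - 12*cos(pi*θ/3)/pi; evaluating from 0 to 3: ∫_{0}^{3} (θ + 4) sin(pi*θ/3) dθ = (21/pi) - (-12/pi) = 33/pi.
Hence b_1 = (2/3)·(33/pi) = 22/pi.

22/pi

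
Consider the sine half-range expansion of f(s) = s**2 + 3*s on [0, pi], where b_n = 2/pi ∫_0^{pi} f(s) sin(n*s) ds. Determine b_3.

2*(-4 + 9*pi*(3 + pi))/(27*pi)

b_3 = 2/pi ∫_0^{pi} (s**2 + 3*s) sin(3*s) ds.
Integrating by parts twice (tabular method), an antiderivative of (s**2 + 3*s) sin(3*s) is -s**2*cos(3*s)/3 + 2*s*sin(3*s)/9 - s*cos(3*s) + sin(3*s)/3 + 2*cos(3*s)/27; evaluating from 0 to pi: ∫_{0}^{pi} (s**2 + 3*s) sin(3*s) ds = (-2/27 + pi + pi**2/3) - (2/27) = -4/27 + pi + pi**2/3.
Hence b_3 = (2/pi)·(-4/27 + pi + pi**2/3) = 2*(-4 + 9*pi*(3 + pi))/(27*pi).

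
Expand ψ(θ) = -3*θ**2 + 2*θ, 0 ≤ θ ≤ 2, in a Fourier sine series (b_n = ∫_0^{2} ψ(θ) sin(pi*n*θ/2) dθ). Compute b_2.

b_2 = ∫_0^{2} (-3*θ**2 + 2*θ) sin(pi*θ) dθ.
Integrating by parts twice (tabular method), an antiderivative of (-3*θ**2 + 2*θ) sin(pi*θ) is 3*θ**2*cos(pi*θ)/pi - 6*θ*sin(pi*θ)/pi**2 - 2*θ*cos(pi*θ)/pi + 2*sin(pi*θ)/pi**2 - 6*cos(pi*θ)/pi**3; evaluating from 0 to 2: ∫_{0}^{2} (-3*θ**2 + 2*θ) sin(pi*θ) dθ = (-6/pi**3 + 8/pi) - (-6/pi**3) = 8/pi.
Hence b_2 = 8/pi.

8/pi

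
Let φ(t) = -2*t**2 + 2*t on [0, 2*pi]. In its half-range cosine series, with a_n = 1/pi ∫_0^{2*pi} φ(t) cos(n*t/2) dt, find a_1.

a_1 = 1/pi ∫_0^{2*pi} (-2*t**2 + 2*t) cos(t/2) dt.
Integrating by parts twice (tabular method), an antiderivative of (-2*t**2 + 2*t) cos(t/2) is -4*t**2*sin(t/2) + 4*t*sin(t/2) - 16*t*cos(t/2) + 32*sin(t/2) + 8*cos(t/2); evaluating from 0 to 2*pi: ∫_{0}^{2*pi} (-2*t**2 + 2*t) cos(t/2) dt = (-8 + 32*pi) - (8) = -16 + 32*pi.
Hence a_1 = (1/pi)·(-16 + 32*pi) = 32 - 16/pi.

32 - 16/pi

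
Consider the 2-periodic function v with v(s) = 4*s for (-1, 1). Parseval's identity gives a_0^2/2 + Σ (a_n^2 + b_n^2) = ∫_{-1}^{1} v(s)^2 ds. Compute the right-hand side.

32/3

∫_{-1}^{1} v(s)^2 ds = 32/3.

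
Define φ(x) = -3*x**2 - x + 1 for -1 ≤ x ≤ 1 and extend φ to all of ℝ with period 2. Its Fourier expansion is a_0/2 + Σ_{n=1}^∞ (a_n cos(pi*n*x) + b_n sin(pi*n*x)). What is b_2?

b_2 = ∫_{-1}^{1} φ(x) sin(2*pi*x) dx.
Integrating by parts twice (tabular method), an antiderivative of (-3*x**2 - x + 1) sin(2*pi*x) is 3*x**2*cos(2*pi*x)/(2*pi) - 3*x*sin(2*pi*x)/(2*pi**2) + x*cos(2*pi*x)/(2*pi) - sin(2*pi*x)/(4*pi**2) - cos(2*pi*x)/(2*pi) - 3*cos(2*pi*x)/(4*pi**3); evaluating from -1 to 1: ∫_{-1}^{1} (-3*x**2 - x + 1) sin(2*pi*x) dx = (3*(-1 + 2*pi**2)/(4*pi**3)) - ((-3 + 2*pi**2)/(4*pi**3)) = 1/pi.
Hence b_2 = 1/pi.

1/pi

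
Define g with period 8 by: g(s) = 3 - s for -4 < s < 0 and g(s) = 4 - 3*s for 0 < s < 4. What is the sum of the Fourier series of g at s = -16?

s = -16 differs from s = 0 by -2 full period(s), and the series is 8-periodic.
At s = 0 the one-sided limits are g(0^-) = 3 and g(0^+) = 4.
By Dirichlet's theorem the series converges to their average, [(3) + (4)]/2 = 7/2.

7/2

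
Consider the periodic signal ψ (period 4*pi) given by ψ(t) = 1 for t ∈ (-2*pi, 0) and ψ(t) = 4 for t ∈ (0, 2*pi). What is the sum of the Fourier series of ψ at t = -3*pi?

4

t = -3*pi differs from t = pi by -1 full period(s), and the series is 4*pi-periodic.
ψ is continuous at t = pi with value 4, so the series converges to 4 there.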